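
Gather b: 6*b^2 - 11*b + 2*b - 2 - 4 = 6*b^2 - 9*b - 6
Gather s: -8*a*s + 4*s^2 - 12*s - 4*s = 4*s^2 + s*(-8*a - 16)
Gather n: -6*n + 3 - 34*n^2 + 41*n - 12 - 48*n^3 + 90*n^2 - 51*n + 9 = -48*n^3 + 56*n^2 - 16*n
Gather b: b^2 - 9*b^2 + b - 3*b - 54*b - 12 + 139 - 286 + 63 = -8*b^2 - 56*b - 96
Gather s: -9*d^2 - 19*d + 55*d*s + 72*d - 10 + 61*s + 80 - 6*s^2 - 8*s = -9*d^2 + 53*d - 6*s^2 + s*(55*d + 53) + 70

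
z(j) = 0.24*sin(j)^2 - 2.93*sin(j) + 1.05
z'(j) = 0.48*sin(j)*cos(j) - 2.93*cos(j) = (0.48*sin(j) - 2.93)*cos(j)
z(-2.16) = 3.65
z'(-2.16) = 1.85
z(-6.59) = 1.96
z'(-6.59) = -2.93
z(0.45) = -0.18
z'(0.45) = -2.45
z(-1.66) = 4.21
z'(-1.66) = 0.30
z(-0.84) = 3.36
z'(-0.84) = -2.19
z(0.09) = 0.79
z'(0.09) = -2.88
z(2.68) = -0.21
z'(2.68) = 2.43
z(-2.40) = 3.14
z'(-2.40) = 2.40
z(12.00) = 2.69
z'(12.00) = -2.69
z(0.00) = 1.05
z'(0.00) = -2.93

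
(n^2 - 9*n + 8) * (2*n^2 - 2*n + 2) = 2*n^4 - 20*n^3 + 36*n^2 - 34*n + 16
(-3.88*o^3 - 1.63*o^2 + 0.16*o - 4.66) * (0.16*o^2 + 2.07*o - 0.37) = -0.6208*o^5 - 8.2924*o^4 - 1.9129*o^3 + 0.1887*o^2 - 9.7054*o + 1.7242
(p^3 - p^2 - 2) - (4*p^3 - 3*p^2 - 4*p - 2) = -3*p^3 + 2*p^2 + 4*p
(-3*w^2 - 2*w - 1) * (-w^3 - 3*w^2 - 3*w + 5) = 3*w^5 + 11*w^4 + 16*w^3 - 6*w^2 - 7*w - 5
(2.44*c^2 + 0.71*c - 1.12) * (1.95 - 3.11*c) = -7.5884*c^3 + 2.5499*c^2 + 4.8677*c - 2.184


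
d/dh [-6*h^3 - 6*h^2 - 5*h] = -18*h^2 - 12*h - 5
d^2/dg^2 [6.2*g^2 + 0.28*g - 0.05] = 12.4000000000000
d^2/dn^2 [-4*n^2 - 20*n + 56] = -8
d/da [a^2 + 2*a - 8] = 2*a + 2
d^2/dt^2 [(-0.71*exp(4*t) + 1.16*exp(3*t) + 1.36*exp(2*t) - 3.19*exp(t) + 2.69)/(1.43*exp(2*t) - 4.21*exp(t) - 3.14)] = (-5.807516*exp(7*t) + 49.390627*exp(6*t) - 95.951139*exp(5*t) - 142.385865*exp(4*t) + 108.004319*exp(3*t) + 22.343127*exp(2*t) + 191.798491*exp(t) - 67.01231)*exp(t)/(2.924207*exp(6*t) - 25.827087*exp(5*t) + 56.773431*exp(4*t) + 38.803991*exp(3*t) - 124.663338*exp(2*t) - 124.526748*exp(t) - 30.959144)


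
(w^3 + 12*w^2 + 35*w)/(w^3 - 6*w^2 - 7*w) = (w^2 + 12*w + 35)/(w^2 - 6*w - 7)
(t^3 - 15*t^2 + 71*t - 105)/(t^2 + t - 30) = (t^2 - 10*t + 21)/(t + 6)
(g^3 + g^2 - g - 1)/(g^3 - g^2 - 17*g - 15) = (g^2 - 1)/(g^2 - 2*g - 15)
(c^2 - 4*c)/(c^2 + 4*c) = (c - 4)/(c + 4)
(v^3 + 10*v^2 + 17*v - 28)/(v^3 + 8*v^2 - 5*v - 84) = (v - 1)/(v - 3)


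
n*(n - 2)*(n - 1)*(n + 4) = n^4 + n^3 - 10*n^2 + 8*n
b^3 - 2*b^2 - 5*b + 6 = (b - 3)*(b - 1)*(b + 2)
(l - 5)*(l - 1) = l^2 - 6*l + 5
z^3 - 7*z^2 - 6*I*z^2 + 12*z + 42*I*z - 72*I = (z - 4)*(z - 3)*(z - 6*I)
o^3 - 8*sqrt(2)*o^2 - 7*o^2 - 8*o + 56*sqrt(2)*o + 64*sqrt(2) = (o - 8)*(o + 1)*(o - 8*sqrt(2))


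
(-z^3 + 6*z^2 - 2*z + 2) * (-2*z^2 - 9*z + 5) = 2*z^5 - 3*z^4 - 55*z^3 + 44*z^2 - 28*z + 10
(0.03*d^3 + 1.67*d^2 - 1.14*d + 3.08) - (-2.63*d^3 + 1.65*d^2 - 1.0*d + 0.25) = 2.66*d^3 + 0.02*d^2 - 0.14*d + 2.83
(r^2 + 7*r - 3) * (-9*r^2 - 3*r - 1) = -9*r^4 - 66*r^3 + 5*r^2 + 2*r + 3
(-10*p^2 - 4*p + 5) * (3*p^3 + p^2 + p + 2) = -30*p^5 - 22*p^4 + p^3 - 19*p^2 - 3*p + 10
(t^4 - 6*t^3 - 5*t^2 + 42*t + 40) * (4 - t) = -t^5 + 10*t^4 - 19*t^3 - 62*t^2 + 128*t + 160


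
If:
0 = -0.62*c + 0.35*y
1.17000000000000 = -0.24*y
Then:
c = -2.75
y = -4.88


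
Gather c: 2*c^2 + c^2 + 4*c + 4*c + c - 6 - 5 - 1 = 3*c^2 + 9*c - 12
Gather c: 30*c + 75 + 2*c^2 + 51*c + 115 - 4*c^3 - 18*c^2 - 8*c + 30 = -4*c^3 - 16*c^2 + 73*c + 220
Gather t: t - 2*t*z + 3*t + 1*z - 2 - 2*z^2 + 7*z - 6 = t*(4 - 2*z) - 2*z^2 + 8*z - 8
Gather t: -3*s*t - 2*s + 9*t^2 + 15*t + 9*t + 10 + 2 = -2*s + 9*t^2 + t*(24 - 3*s) + 12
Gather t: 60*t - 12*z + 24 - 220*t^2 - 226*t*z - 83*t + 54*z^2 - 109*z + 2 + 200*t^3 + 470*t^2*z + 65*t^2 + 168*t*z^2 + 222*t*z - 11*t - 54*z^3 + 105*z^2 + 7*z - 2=200*t^3 + t^2*(470*z - 155) + t*(168*z^2 - 4*z - 34) - 54*z^3 + 159*z^2 - 114*z + 24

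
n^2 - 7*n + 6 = (n - 6)*(n - 1)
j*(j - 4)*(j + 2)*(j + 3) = j^4 + j^3 - 14*j^2 - 24*j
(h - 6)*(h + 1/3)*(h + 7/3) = h^3 - 10*h^2/3 - 137*h/9 - 14/3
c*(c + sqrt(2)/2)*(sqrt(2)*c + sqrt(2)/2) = sqrt(2)*c^3 + sqrt(2)*c^2/2 + c^2 + c/2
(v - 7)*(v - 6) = v^2 - 13*v + 42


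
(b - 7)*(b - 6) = b^2 - 13*b + 42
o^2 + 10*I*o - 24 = (o + 4*I)*(o + 6*I)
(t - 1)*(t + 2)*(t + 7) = t^3 + 8*t^2 + 5*t - 14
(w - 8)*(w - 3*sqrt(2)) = w^2 - 8*w - 3*sqrt(2)*w + 24*sqrt(2)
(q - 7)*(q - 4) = q^2 - 11*q + 28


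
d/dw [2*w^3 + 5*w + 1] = 6*w^2 + 5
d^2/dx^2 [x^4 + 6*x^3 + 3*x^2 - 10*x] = 12*x^2 + 36*x + 6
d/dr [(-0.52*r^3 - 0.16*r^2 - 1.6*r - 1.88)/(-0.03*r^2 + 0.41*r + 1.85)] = (0.0156*r^4 - 0.4264*r^3 - 2.9996*r^2 - 0.7048*r - 2.1892)/(0.0009*r^4 - 0.0246*r^3 + 0.0571*r^2 + 1.517*r + 3.4225)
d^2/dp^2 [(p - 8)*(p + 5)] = 2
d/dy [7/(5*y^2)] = -14/(5*y^3)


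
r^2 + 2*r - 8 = (r - 2)*(r + 4)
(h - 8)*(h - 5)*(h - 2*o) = h^3 - 2*h^2*o - 13*h^2 + 26*h*o + 40*h - 80*o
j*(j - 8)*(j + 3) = j^3 - 5*j^2 - 24*j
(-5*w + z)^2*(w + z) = 25*w^3 + 15*w^2*z - 9*w*z^2 + z^3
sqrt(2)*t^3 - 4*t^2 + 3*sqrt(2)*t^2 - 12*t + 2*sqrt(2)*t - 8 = (t + 2)*(t - 2*sqrt(2))*(sqrt(2)*t + sqrt(2))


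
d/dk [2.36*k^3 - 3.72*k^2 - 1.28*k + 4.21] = 7.08*k^2 - 7.44*k - 1.28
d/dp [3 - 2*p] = -2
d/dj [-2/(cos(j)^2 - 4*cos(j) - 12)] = 4*(2 - cos(j))*sin(j)/(sin(j)^2 + 4*cos(j) + 11)^2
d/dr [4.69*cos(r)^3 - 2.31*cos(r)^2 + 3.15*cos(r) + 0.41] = (-14.07*cos(r)^2 + 4.62*cos(r) - 3.15)*sin(r)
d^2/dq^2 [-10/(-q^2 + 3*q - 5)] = 20*(-q^2 + 3*q + (2*q - 3)^2 - 5)/(q^2 - 3*q + 5)^3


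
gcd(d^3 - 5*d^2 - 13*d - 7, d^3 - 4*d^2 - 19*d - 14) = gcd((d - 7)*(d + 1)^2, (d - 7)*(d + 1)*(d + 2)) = d^2 - 6*d - 7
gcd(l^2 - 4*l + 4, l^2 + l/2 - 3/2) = 1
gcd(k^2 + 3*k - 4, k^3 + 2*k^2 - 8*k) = k + 4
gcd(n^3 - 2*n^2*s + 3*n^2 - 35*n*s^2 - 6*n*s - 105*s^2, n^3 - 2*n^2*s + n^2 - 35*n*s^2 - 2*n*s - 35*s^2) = -n^2 + 2*n*s + 35*s^2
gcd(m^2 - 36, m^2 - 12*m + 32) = 1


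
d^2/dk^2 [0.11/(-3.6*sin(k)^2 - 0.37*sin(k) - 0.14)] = (5.7024*sin(k)^4 + 0.43956*sin(k)^3 - 8.760301*sin(k)^2 - 0.884818*sin(k) + 0.080762)/(3.6*sin(k)^2 + 0.37*sin(k) + 0.14)^3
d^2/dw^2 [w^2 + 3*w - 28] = 2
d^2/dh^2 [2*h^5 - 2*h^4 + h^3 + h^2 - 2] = 40*h^3 - 24*h^2 + 6*h + 2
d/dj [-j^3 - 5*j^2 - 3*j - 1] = -3*j^2 - 10*j - 3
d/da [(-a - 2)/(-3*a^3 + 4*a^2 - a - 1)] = (3*a^3 - 4*a^2 + a - (a + 2)*(9*a^2 - 8*a + 1) + 1)/(3*a^3 - 4*a^2 + a + 1)^2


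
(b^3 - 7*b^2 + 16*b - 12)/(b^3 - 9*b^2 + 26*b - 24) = (b - 2)/(b - 4)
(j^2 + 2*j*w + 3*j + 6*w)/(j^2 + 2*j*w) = (j + 3)/j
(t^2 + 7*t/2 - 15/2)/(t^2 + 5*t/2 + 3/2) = (2*t^2 + 7*t - 15)/(2*t^2 + 5*t + 3)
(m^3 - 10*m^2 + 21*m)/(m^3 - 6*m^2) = (m^2 - 10*m + 21)/(m*(m - 6))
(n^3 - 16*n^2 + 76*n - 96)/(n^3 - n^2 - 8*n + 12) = (n^2 - 14*n + 48)/(n^2 + n - 6)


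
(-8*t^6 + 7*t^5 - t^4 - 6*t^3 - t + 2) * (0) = 0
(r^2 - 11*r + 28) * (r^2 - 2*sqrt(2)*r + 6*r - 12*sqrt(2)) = r^4 - 5*r^3 - 2*sqrt(2)*r^3 - 38*r^2 + 10*sqrt(2)*r^2 + 76*sqrt(2)*r + 168*r - 336*sqrt(2)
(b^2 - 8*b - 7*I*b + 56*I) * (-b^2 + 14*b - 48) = -b^4 + 22*b^3 + 7*I*b^3 - 160*b^2 - 154*I*b^2 + 384*b + 1120*I*b - 2688*I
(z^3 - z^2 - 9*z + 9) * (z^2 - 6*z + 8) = z^5 - 7*z^4 + 5*z^3 + 55*z^2 - 126*z + 72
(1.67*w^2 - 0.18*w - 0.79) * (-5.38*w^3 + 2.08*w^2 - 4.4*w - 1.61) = -8.9846*w^5 + 4.442*w^4 - 3.4722*w^3 - 3.5399*w^2 + 3.7658*w + 1.2719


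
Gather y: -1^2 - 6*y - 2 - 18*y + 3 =-24*y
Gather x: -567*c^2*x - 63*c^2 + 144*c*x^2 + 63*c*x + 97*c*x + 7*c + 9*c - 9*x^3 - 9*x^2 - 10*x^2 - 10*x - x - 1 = -63*c^2 + 16*c - 9*x^3 + x^2*(144*c - 19) + x*(-567*c^2 + 160*c - 11) - 1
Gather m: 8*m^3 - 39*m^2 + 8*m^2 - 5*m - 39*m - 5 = 8*m^3 - 31*m^2 - 44*m - 5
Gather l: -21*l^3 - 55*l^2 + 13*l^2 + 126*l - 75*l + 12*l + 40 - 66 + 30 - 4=-21*l^3 - 42*l^2 + 63*l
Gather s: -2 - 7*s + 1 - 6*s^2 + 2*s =-6*s^2 - 5*s - 1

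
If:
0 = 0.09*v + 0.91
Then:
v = -10.11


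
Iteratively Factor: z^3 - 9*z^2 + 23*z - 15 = (z - 1)*(z^2 - 8*z + 15) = (z - 3)*(z - 1)*(z - 5)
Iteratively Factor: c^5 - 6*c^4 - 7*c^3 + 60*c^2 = (c + 3)*(c^4 - 9*c^3 + 20*c^2) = (c - 4)*(c + 3)*(c^3 - 5*c^2) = (c - 5)*(c - 4)*(c + 3)*(c^2) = c*(c - 5)*(c - 4)*(c + 3)*(c)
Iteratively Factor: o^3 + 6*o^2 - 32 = (o + 4)*(o^2 + 2*o - 8) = (o + 4)^2*(o - 2)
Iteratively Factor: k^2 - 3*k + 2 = (k - 1)*(k - 2)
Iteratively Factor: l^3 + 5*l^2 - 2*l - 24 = (l + 4)*(l^2 + l - 6) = (l + 3)*(l + 4)*(l - 2)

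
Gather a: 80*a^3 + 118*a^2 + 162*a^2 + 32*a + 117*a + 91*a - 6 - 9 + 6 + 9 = 80*a^3 + 280*a^2 + 240*a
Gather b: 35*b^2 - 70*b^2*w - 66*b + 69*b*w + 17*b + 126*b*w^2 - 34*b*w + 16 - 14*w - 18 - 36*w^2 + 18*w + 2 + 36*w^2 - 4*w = b^2*(35 - 70*w) + b*(126*w^2 + 35*w - 49)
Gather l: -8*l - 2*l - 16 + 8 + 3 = -10*l - 5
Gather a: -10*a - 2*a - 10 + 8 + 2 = -12*a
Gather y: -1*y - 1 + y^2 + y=y^2 - 1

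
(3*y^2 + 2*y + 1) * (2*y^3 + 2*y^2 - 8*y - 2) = 6*y^5 + 10*y^4 - 18*y^3 - 20*y^2 - 12*y - 2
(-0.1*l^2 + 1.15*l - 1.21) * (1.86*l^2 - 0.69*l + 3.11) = -0.186*l^4 + 2.208*l^3 - 3.3551*l^2 + 4.4114*l - 3.7631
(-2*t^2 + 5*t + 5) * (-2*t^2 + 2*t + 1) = 4*t^4 - 14*t^3 - 2*t^2 + 15*t + 5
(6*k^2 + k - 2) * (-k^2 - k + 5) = -6*k^4 - 7*k^3 + 31*k^2 + 7*k - 10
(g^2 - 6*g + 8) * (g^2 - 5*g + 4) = g^4 - 11*g^3 + 42*g^2 - 64*g + 32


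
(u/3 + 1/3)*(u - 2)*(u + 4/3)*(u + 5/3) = u^4/3 + 2*u^3/3 - 25*u^2/27 - 74*u/27 - 40/27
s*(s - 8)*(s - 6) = s^3 - 14*s^2 + 48*s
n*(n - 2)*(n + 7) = n^3 + 5*n^2 - 14*n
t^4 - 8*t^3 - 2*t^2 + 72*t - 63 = (t - 7)*(t - 3)*(t - 1)*(t + 3)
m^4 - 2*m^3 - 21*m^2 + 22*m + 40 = (m - 5)*(m - 2)*(m + 1)*(m + 4)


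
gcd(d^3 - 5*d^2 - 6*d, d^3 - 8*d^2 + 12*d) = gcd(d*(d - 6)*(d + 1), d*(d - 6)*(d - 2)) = d^2 - 6*d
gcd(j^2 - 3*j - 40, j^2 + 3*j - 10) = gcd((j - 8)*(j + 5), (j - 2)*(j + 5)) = j + 5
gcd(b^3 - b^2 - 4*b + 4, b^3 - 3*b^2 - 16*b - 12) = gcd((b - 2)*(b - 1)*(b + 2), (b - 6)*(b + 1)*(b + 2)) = b + 2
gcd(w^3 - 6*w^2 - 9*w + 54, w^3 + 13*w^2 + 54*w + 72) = w + 3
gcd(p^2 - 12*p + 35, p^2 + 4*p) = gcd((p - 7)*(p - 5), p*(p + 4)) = 1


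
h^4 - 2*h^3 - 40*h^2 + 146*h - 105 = (h - 5)*(h - 3)*(h - 1)*(h + 7)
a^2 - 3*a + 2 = (a - 2)*(a - 1)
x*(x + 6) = x^2 + 6*x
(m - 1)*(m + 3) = m^2 + 2*m - 3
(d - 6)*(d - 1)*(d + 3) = d^3 - 4*d^2 - 15*d + 18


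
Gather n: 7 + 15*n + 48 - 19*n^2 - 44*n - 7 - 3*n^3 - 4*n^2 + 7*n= -3*n^3 - 23*n^2 - 22*n + 48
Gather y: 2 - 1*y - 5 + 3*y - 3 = 2*y - 6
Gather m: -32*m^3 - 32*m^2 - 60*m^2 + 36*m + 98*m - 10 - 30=-32*m^3 - 92*m^2 + 134*m - 40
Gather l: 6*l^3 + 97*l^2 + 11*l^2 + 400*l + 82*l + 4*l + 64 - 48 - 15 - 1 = 6*l^3 + 108*l^2 + 486*l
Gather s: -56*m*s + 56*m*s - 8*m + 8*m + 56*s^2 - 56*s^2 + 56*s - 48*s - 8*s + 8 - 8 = 0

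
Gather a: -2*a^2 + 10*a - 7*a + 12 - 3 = -2*a^2 + 3*a + 9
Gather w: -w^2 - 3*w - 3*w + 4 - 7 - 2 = -w^2 - 6*w - 5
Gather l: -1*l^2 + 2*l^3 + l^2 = 2*l^3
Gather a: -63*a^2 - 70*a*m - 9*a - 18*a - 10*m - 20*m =-63*a^2 + a*(-70*m - 27) - 30*m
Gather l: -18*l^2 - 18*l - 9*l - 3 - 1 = -18*l^2 - 27*l - 4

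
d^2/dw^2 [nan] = 0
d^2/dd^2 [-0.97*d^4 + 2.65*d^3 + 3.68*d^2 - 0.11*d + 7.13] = -11.64*d^2 + 15.9*d + 7.36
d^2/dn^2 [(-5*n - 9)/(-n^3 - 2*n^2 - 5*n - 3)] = 2*(15*n^5 + 84*n^4 + 139*n^3 + 153*n^2 + 99*n + 96)/(n^9 + 6*n^8 + 27*n^7 + 77*n^6 + 171*n^5 + 276*n^4 + 332*n^3 + 279*n^2 + 135*n + 27)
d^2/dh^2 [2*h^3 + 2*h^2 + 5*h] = 12*h + 4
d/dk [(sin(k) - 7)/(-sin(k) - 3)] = -10*cos(k)/(sin(k) + 3)^2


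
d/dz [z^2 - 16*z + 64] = 2*z - 16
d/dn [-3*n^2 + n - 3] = 1 - 6*n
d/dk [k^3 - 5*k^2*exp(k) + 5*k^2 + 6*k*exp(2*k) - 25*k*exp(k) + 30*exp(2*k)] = -5*k^2*exp(k) + 3*k^2 + 12*k*exp(2*k) - 35*k*exp(k) + 10*k + 66*exp(2*k) - 25*exp(k)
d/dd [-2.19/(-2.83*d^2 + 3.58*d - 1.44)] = (7.8402 - 12.3954*d)/(2.83*d^2 - 3.58*d + 1.44)^2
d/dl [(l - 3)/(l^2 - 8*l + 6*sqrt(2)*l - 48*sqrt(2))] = (l^2 - 8*l + 6*sqrt(2)*l - 2*(l - 3)*(l - 4 + 3*sqrt(2)) - 48*sqrt(2))/(l^2 - 8*l + 6*sqrt(2)*l - 48*sqrt(2))^2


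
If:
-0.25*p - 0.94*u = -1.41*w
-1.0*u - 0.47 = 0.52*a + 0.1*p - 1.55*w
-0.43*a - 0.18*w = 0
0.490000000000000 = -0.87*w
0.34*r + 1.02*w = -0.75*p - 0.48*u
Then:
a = 0.24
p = 3.74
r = -3.96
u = -1.84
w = -0.56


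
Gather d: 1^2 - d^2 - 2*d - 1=-d^2 - 2*d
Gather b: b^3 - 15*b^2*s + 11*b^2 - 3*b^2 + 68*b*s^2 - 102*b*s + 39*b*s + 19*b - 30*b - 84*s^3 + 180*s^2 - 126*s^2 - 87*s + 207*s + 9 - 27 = b^3 + b^2*(8 - 15*s) + b*(68*s^2 - 63*s - 11) - 84*s^3 + 54*s^2 + 120*s - 18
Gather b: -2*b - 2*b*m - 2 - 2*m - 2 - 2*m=b*(-2*m - 2) - 4*m - 4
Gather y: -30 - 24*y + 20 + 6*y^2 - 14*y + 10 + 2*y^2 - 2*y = 8*y^2 - 40*y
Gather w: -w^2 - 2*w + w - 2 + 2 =-w^2 - w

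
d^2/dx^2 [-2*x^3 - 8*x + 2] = -12*x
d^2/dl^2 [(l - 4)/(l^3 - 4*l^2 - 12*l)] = 6*(l^5 - 12*l^4 + 52*l^3 - 16*l^2 - 192*l - 192)/(l^3*(l^6 - 12*l^5 + 12*l^4 + 224*l^3 - 144*l^2 - 1728*l - 1728))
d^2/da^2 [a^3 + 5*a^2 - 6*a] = 6*a + 10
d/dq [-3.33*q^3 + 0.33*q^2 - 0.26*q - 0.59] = -9.99*q^2 + 0.66*q - 0.26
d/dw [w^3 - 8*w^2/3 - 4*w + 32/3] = 3*w^2 - 16*w/3 - 4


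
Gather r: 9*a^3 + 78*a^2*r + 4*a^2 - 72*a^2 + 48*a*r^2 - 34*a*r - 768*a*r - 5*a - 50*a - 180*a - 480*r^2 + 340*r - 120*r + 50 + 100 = 9*a^3 - 68*a^2 - 235*a + r^2*(48*a - 480) + r*(78*a^2 - 802*a + 220) + 150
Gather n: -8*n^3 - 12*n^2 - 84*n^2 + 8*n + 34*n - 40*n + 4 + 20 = -8*n^3 - 96*n^2 + 2*n + 24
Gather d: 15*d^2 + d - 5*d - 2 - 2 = 15*d^2 - 4*d - 4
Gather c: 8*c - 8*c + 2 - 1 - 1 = 0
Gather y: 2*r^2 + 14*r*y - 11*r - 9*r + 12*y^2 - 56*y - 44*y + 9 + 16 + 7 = 2*r^2 - 20*r + 12*y^2 + y*(14*r - 100) + 32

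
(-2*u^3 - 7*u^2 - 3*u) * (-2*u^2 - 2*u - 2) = 4*u^5 + 18*u^4 + 24*u^3 + 20*u^2 + 6*u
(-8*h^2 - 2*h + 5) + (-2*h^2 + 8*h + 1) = -10*h^2 + 6*h + 6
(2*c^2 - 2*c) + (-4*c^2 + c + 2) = -2*c^2 - c + 2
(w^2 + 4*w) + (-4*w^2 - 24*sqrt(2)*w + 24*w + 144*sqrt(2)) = -3*w^2 - 24*sqrt(2)*w + 28*w + 144*sqrt(2)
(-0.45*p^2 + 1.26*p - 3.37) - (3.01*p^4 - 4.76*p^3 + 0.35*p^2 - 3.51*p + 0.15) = -3.01*p^4 + 4.76*p^3 - 0.8*p^2 + 4.77*p - 3.52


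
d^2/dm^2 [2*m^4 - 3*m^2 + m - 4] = 24*m^2 - 6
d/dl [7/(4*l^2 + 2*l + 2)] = 7*(-4*l - 1)/(2*(2*l^2 + l + 1)^2)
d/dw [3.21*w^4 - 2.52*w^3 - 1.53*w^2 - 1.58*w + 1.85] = 12.84*w^3 - 7.56*w^2 - 3.06*w - 1.58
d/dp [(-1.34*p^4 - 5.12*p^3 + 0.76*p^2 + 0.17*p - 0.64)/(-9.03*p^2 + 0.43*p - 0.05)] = (24.2004*p^5 + 44.505*p^4 - 4.1352*p^3 + 2.6299*p^2 - 11.6344*p + 0.2667)/(81.5409*p^4 - 7.7658*p^3 + 1.0879*p^2 - 0.043*p + 0.0025)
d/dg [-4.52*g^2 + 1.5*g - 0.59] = 1.5 - 9.04*g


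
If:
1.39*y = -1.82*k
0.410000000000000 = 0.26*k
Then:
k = 1.58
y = -2.06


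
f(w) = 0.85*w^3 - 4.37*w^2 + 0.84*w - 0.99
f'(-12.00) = 472.92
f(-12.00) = -2109.15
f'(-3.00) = 50.01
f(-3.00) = -65.79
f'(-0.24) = 3.08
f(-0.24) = -1.46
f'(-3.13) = 53.18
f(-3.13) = -72.50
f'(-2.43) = 37.14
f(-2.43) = -41.03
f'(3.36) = 0.26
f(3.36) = -15.26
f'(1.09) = -5.66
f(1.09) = -4.17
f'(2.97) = -2.62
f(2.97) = -14.77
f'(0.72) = -4.13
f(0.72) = -2.33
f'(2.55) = -4.87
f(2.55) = -13.17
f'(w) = 2.55*w^2 - 8.74*w + 0.84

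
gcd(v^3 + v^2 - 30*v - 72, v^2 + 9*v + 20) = v + 4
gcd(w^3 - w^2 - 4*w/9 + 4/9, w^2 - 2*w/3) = w - 2/3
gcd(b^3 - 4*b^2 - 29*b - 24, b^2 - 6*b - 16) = b - 8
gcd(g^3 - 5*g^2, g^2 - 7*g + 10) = g - 5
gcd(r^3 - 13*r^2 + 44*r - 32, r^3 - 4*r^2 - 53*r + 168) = r - 8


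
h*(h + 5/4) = h^2 + 5*h/4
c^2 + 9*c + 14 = (c + 2)*(c + 7)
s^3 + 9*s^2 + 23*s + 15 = (s + 1)*(s + 3)*(s + 5)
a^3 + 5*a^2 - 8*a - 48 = (a - 3)*(a + 4)^2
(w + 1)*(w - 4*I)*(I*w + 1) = I*w^3 + 5*w^2 + I*w^2 + 5*w - 4*I*w - 4*I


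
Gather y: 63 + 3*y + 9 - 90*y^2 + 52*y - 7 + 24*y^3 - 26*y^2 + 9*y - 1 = 24*y^3 - 116*y^2 + 64*y + 64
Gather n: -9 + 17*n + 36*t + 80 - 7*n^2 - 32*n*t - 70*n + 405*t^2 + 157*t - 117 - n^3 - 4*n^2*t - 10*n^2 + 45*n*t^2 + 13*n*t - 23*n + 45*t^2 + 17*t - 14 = -n^3 + n^2*(-4*t - 17) + n*(45*t^2 - 19*t - 76) + 450*t^2 + 210*t - 60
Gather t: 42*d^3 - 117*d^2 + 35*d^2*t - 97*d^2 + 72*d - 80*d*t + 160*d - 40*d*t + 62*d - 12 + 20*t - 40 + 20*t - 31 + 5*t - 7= 42*d^3 - 214*d^2 + 294*d + t*(35*d^2 - 120*d + 45) - 90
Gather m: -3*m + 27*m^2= 27*m^2 - 3*m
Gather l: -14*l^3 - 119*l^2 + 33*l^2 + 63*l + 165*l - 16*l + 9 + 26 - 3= -14*l^3 - 86*l^2 + 212*l + 32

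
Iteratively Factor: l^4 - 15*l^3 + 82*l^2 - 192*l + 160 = (l - 4)*(l^3 - 11*l^2 + 38*l - 40) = (l - 4)^2*(l^2 - 7*l + 10) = (l - 5)*(l - 4)^2*(l - 2)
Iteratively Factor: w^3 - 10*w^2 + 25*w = (w - 5)*(w^2 - 5*w) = w*(w - 5)*(w - 5)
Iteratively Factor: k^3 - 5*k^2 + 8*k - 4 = (k - 2)*(k^2 - 3*k + 2) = (k - 2)*(k - 1)*(k - 2)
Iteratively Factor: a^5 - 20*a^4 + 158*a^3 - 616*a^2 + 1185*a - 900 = (a - 5)*(a^4 - 15*a^3 + 83*a^2 - 201*a + 180) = (a - 5)*(a - 3)*(a^3 - 12*a^2 + 47*a - 60) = (a - 5)^2*(a - 3)*(a^2 - 7*a + 12) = (a - 5)^2*(a - 4)*(a - 3)*(a - 3)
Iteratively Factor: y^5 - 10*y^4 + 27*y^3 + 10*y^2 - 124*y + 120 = (y - 5)*(y^4 - 5*y^3 + 2*y^2 + 20*y - 24) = (y - 5)*(y - 2)*(y^3 - 3*y^2 - 4*y + 12) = (y - 5)*(y - 2)*(y + 2)*(y^2 - 5*y + 6) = (y - 5)*(y - 3)*(y - 2)*(y + 2)*(y - 2)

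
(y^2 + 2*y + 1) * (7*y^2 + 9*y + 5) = 7*y^4 + 23*y^3 + 30*y^2 + 19*y + 5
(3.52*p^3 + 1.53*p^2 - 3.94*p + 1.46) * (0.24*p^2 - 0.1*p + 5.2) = 0.8448*p^5 + 0.0151999999999999*p^4 + 17.2054*p^3 + 8.7004*p^2 - 20.634*p + 7.592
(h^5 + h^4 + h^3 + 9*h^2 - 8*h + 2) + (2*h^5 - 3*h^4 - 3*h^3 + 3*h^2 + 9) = 3*h^5 - 2*h^4 - 2*h^3 + 12*h^2 - 8*h + 11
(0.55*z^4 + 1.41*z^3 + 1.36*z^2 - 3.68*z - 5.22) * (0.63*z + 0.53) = 0.3465*z^5 + 1.1798*z^4 + 1.6041*z^3 - 1.5976*z^2 - 5.239*z - 2.7666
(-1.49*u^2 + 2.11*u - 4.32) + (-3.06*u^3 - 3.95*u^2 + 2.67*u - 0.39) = -3.06*u^3 - 5.44*u^2 + 4.78*u - 4.71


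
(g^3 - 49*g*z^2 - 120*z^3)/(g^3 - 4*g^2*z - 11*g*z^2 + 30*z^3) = (g^2 - 3*g*z - 40*z^2)/(g^2 - 7*g*z + 10*z^2)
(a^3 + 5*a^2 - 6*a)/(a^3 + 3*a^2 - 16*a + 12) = a/(a - 2)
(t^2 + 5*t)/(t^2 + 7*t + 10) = t/(t + 2)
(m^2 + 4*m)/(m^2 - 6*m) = (m + 4)/(m - 6)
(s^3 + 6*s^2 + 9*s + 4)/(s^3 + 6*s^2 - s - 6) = (s^2 + 5*s + 4)/(s^2 + 5*s - 6)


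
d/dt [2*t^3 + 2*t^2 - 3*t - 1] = 6*t^2 + 4*t - 3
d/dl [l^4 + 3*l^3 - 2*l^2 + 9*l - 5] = 4*l^3 + 9*l^2 - 4*l + 9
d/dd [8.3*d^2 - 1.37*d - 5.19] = 16.6*d - 1.37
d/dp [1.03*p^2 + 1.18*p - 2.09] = 2.06*p + 1.18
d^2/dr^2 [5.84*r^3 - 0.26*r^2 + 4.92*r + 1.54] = 35.04*r - 0.52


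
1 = 1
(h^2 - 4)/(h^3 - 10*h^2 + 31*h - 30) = (h + 2)/(h^2 - 8*h + 15)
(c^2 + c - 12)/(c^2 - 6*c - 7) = (-c^2 - c + 12)/(-c^2 + 6*c + 7)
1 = 1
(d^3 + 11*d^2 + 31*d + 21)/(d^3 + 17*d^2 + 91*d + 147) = (d + 1)/(d + 7)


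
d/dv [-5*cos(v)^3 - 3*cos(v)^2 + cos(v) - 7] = (15*cos(v)^2 + 6*cos(v) - 1)*sin(v)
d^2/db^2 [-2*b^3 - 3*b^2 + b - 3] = -12*b - 6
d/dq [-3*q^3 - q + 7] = -9*q^2 - 1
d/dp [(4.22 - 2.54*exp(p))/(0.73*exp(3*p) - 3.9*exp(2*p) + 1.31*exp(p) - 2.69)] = (3.7084*exp(3*p) - 19.1478*exp(2*p) + 32.916*exp(p) + 1.3044)*exp(p)/(0.5329*exp(6*p) - 5.694*exp(5*p) + 17.1226*exp(4*p) - 14.1454*exp(3*p) + 22.6981*exp(2*p) - 7.0478*exp(p) + 7.2361)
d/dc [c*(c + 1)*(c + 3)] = 3*c^2 + 8*c + 3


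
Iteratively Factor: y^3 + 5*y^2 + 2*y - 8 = (y + 2)*(y^2 + 3*y - 4) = (y - 1)*(y + 2)*(y + 4)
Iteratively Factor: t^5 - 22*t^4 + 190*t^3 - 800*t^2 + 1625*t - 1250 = (t - 2)*(t^4 - 20*t^3 + 150*t^2 - 500*t + 625) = (t - 5)*(t - 2)*(t^3 - 15*t^2 + 75*t - 125) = (t - 5)^2*(t - 2)*(t^2 - 10*t + 25) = (t - 5)^3*(t - 2)*(t - 5)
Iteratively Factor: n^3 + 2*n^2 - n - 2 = (n + 1)*(n^2 + n - 2) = (n - 1)*(n + 1)*(n + 2)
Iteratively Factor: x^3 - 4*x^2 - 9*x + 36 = (x - 3)*(x^2 - x - 12) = (x - 4)*(x - 3)*(x + 3)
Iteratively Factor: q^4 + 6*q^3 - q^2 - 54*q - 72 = (q - 3)*(q^3 + 9*q^2 + 26*q + 24) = (q - 3)*(q + 4)*(q^2 + 5*q + 6) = (q - 3)*(q + 3)*(q + 4)*(q + 2)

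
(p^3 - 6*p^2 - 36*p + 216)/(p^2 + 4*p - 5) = (p^3 - 6*p^2 - 36*p + 216)/(p^2 + 4*p - 5)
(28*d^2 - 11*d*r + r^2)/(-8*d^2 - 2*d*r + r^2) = (-7*d + r)/(2*d + r)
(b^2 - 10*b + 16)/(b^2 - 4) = (b - 8)/(b + 2)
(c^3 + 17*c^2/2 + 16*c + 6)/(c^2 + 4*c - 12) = (c^2 + 5*c/2 + 1)/(c - 2)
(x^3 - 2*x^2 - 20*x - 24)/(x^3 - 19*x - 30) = (x^2 - 4*x - 12)/(x^2 - 2*x - 15)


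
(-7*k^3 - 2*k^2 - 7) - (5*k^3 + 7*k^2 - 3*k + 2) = -12*k^3 - 9*k^2 + 3*k - 9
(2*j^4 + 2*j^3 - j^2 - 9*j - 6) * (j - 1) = 2*j^5 - 3*j^3 - 8*j^2 + 3*j + 6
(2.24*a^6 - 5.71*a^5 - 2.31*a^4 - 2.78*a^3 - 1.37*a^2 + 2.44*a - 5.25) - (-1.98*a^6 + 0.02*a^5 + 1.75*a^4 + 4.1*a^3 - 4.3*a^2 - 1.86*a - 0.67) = 4.22*a^6 - 5.73*a^5 - 4.06*a^4 - 6.88*a^3 + 2.93*a^2 + 4.3*a - 4.58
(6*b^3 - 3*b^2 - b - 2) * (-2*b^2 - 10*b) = -12*b^5 - 54*b^4 + 32*b^3 + 14*b^2 + 20*b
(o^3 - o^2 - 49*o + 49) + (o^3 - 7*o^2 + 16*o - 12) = 2*o^3 - 8*o^2 - 33*o + 37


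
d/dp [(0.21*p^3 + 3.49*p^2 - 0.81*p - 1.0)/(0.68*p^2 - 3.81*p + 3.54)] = (0.1428*p^4 - 1.6002*p^3 - 10.5159*p^2 + 26.0692*p - 6.6774)/(0.4624*p^4 - 5.1816*p^3 + 19.3305*p^2 - 26.9748*p + 12.5316)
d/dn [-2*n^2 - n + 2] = -4*n - 1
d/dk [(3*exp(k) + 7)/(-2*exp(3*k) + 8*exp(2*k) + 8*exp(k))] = (6*exp(3*k) + 9*exp(2*k) - 56*exp(k) - 28)*exp(-k)/(2*(exp(4*k) - 8*exp(3*k) + 8*exp(2*k) + 32*exp(k) + 16))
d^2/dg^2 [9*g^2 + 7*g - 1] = 18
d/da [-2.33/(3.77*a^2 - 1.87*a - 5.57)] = (17.5682*a - 4.3571)/(-3.77*a^2 + 1.87*a + 5.57)^2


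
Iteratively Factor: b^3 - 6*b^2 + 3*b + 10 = (b - 5)*(b^2 - b - 2) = (b - 5)*(b + 1)*(b - 2)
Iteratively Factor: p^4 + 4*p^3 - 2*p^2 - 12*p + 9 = (p - 1)*(p^3 + 5*p^2 + 3*p - 9) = (p - 1)^2*(p^2 + 6*p + 9) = (p - 1)^2*(p + 3)*(p + 3)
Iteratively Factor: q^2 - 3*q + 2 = (q - 2)*(q - 1)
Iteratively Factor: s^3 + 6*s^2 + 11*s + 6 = (s + 3)*(s^2 + 3*s + 2) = (s + 1)*(s + 3)*(s + 2)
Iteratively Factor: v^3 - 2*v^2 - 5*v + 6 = (v + 2)*(v^2 - 4*v + 3) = (v - 3)*(v + 2)*(v - 1)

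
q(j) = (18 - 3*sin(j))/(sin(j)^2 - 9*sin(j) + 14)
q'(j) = (18 - 3*sin(j))*(-2*sin(j)*cos(j) + 9*cos(j))/(sin(j)^2 - 9*sin(j) + 14)^2 - 3*cos(j)/(sin(j)^2 - 9*sin(j) + 14)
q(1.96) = 2.33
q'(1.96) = -0.79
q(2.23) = 2.08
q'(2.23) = -1.01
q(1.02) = 2.19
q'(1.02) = 0.96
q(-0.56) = 1.03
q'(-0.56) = 0.33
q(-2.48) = 1.00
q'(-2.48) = -0.29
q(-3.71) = 1.73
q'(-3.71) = -0.96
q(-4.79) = 2.49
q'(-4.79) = 0.19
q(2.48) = 1.83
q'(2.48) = -1.00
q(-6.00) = 1.48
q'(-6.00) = 0.79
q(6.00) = 1.14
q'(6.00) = 0.45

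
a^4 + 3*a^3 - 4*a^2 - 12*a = a*(a - 2)*(a + 2)*(a + 3)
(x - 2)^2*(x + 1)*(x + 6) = x^4 + 3*x^3 - 18*x^2 + 4*x + 24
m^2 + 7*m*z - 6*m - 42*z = (m - 6)*(m + 7*z)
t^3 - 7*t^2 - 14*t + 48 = (t - 8)*(t - 2)*(t + 3)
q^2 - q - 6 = (q - 3)*(q + 2)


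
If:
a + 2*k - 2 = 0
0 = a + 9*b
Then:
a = 2 - 2*k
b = 2*k/9 - 2/9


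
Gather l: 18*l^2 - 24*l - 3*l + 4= 18*l^2 - 27*l + 4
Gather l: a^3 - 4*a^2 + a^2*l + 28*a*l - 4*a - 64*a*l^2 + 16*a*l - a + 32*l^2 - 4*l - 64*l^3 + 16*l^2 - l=a^3 - 4*a^2 - 5*a - 64*l^3 + l^2*(48 - 64*a) + l*(a^2 + 44*a - 5)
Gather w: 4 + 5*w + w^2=w^2 + 5*w + 4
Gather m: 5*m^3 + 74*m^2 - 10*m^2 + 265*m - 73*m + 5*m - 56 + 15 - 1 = 5*m^3 + 64*m^2 + 197*m - 42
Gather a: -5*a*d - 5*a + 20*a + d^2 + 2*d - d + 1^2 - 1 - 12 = a*(15 - 5*d) + d^2 + d - 12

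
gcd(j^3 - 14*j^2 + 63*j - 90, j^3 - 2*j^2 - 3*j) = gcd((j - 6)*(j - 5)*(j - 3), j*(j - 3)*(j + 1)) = j - 3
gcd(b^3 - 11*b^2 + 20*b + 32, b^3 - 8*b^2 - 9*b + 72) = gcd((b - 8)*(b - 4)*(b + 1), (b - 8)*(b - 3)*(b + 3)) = b - 8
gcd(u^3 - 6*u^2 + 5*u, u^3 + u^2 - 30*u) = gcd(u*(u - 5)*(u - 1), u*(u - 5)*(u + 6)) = u^2 - 5*u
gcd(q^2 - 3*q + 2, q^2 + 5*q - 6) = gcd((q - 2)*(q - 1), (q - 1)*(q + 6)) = q - 1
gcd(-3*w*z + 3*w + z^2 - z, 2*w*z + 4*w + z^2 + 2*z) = 1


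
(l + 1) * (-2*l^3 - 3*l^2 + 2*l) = -2*l^4 - 5*l^3 - l^2 + 2*l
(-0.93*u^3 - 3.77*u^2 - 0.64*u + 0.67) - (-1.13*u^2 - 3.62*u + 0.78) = -0.93*u^3 - 2.64*u^2 + 2.98*u - 0.11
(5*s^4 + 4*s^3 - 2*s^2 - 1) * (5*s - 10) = 25*s^5 - 30*s^4 - 50*s^3 + 20*s^2 - 5*s + 10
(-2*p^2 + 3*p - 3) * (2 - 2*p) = 4*p^3 - 10*p^2 + 12*p - 6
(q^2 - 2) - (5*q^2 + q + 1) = -4*q^2 - q - 3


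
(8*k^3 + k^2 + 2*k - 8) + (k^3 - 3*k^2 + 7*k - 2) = 9*k^3 - 2*k^2 + 9*k - 10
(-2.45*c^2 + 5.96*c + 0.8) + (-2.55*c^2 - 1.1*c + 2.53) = -5.0*c^2 + 4.86*c + 3.33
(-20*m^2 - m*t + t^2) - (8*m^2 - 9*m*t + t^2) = -28*m^2 + 8*m*t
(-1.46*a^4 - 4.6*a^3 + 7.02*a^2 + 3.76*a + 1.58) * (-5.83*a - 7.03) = 8.5118*a^5 + 37.0818*a^4 - 8.5886*a^3 - 71.2714*a^2 - 35.6442*a - 11.1074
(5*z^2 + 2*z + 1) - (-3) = 5*z^2 + 2*z + 4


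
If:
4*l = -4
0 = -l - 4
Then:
No Solution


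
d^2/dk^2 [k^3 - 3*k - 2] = 6*k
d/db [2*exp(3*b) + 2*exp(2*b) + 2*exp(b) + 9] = (6*exp(2*b) + 4*exp(b) + 2)*exp(b)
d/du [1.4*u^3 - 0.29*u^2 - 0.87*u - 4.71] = 4.2*u^2 - 0.58*u - 0.87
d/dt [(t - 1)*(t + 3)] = 2*t + 2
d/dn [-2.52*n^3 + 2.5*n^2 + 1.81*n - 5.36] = -7.56*n^2 + 5.0*n + 1.81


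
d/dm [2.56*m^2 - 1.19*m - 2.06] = 5.12*m - 1.19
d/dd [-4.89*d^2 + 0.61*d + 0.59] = 0.61 - 9.78*d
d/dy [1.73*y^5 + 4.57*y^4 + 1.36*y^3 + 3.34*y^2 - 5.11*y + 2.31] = 8.65*y^4 + 18.28*y^3 + 4.08*y^2 + 6.68*y - 5.11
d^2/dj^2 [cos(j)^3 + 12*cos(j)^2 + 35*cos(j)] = -143*cos(j)/4 - 24*cos(2*j) - 9*cos(3*j)/4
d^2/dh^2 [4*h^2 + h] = 8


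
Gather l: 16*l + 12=16*l + 12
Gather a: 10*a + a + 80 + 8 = 11*a + 88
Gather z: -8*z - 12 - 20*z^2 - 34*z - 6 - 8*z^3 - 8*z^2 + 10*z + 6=-8*z^3 - 28*z^2 - 32*z - 12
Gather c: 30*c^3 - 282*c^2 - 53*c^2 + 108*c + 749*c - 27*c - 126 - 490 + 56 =30*c^3 - 335*c^2 + 830*c - 560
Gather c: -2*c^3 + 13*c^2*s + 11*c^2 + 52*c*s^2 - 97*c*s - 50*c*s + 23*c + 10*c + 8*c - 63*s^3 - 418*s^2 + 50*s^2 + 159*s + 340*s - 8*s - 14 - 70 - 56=-2*c^3 + c^2*(13*s + 11) + c*(52*s^2 - 147*s + 41) - 63*s^3 - 368*s^2 + 491*s - 140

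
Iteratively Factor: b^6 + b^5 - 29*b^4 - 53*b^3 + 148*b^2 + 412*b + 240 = (b + 2)*(b^5 - b^4 - 27*b^3 + b^2 + 146*b + 120) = (b - 5)*(b + 2)*(b^4 + 4*b^3 - 7*b^2 - 34*b - 24) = (b - 5)*(b - 3)*(b + 2)*(b^3 + 7*b^2 + 14*b + 8) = (b - 5)*(b - 3)*(b + 2)*(b + 4)*(b^2 + 3*b + 2) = (b - 5)*(b - 3)*(b + 1)*(b + 2)*(b + 4)*(b + 2)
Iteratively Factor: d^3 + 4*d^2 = (d)*(d^2 + 4*d) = d^2*(d + 4)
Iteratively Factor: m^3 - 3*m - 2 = (m + 1)*(m^2 - m - 2) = (m - 2)*(m + 1)*(m + 1)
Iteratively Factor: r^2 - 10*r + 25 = (r - 5)*(r - 5)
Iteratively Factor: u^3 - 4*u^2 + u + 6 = (u - 3)*(u^2 - u - 2) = (u - 3)*(u + 1)*(u - 2)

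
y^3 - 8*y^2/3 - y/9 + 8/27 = (y - 8/3)*(y - 1/3)*(y + 1/3)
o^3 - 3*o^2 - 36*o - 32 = (o - 8)*(o + 1)*(o + 4)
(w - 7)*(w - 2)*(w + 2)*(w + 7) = w^4 - 53*w^2 + 196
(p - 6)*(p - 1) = p^2 - 7*p + 6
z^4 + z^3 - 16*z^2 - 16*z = z*(z - 4)*(z + 1)*(z + 4)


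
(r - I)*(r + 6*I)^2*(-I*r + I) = -I*r^4 + 11*r^3 + I*r^3 - 11*r^2 + 24*I*r^2 + 36*r - 24*I*r - 36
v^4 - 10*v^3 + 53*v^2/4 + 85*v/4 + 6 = (v - 8)*(v - 3)*(v + 1/2)^2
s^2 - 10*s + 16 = (s - 8)*(s - 2)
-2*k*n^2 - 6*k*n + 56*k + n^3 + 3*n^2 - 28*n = (-2*k + n)*(n - 4)*(n + 7)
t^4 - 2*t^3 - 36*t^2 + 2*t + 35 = (t - 7)*(t - 1)*(t + 1)*(t + 5)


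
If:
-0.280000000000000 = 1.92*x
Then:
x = -0.15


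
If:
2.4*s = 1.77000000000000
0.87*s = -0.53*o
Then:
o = -1.21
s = 0.74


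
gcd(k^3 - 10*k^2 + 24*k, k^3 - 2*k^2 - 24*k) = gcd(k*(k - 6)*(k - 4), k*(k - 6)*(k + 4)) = k^2 - 6*k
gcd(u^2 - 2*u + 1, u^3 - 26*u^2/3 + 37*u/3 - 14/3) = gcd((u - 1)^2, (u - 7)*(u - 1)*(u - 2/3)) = u - 1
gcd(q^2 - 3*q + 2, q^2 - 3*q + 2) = q^2 - 3*q + 2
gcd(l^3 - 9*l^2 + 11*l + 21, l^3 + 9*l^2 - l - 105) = l - 3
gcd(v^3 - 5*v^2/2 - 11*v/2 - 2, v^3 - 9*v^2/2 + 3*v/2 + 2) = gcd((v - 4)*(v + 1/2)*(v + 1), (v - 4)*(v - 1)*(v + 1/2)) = v^2 - 7*v/2 - 2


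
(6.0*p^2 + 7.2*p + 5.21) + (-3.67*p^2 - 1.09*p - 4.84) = 2.33*p^2 + 6.11*p + 0.37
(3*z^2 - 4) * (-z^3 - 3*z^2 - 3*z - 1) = -3*z^5 - 9*z^4 - 5*z^3 + 9*z^2 + 12*z + 4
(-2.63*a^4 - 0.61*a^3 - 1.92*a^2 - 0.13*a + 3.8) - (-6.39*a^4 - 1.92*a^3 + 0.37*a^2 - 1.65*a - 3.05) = 3.76*a^4 + 1.31*a^3 - 2.29*a^2 + 1.52*a + 6.85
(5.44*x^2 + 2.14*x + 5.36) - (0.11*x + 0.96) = 5.44*x^2 + 2.03*x + 4.4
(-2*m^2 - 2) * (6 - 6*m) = 12*m^3 - 12*m^2 + 12*m - 12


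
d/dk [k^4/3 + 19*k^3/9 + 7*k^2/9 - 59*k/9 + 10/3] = 4*k^3/3 + 19*k^2/3 + 14*k/9 - 59/9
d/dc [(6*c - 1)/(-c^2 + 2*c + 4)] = 2*(3*c^2 - c + 13)/(c^4 - 4*c^3 - 4*c^2 + 16*c + 16)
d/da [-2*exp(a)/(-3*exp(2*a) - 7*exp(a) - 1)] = (2 - 6*exp(2*a))*exp(a)/(9*exp(4*a) + 42*exp(3*a) + 55*exp(2*a) + 14*exp(a) + 1)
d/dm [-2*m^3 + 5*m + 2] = 5 - 6*m^2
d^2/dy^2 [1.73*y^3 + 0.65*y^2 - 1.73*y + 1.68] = 10.38*y + 1.3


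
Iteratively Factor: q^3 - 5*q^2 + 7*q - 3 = (q - 1)*(q^2 - 4*q + 3) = (q - 1)^2*(q - 3)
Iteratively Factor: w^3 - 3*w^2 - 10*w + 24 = (w + 3)*(w^2 - 6*w + 8) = (w - 2)*(w + 3)*(w - 4)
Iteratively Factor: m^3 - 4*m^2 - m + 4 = (m - 1)*(m^2 - 3*m - 4) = (m - 1)*(m + 1)*(m - 4)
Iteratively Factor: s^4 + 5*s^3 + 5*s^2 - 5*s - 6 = (s - 1)*(s^3 + 6*s^2 + 11*s + 6) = (s - 1)*(s + 3)*(s^2 + 3*s + 2) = (s - 1)*(s + 2)*(s + 3)*(s + 1)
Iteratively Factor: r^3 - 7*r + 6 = (r - 2)*(r^2 + 2*r - 3) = (r - 2)*(r + 3)*(r - 1)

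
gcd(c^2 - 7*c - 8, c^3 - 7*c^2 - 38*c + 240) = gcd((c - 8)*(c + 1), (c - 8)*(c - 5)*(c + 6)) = c - 8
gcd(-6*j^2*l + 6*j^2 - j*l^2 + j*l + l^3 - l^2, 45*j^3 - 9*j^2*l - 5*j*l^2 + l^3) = 3*j - l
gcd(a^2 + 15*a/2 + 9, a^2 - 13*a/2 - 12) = a + 3/2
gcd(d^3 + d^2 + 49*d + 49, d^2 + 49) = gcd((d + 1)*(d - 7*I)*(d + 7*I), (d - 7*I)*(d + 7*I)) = d^2 + 49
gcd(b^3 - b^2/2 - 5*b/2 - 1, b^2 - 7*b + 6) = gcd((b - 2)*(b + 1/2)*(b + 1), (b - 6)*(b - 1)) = 1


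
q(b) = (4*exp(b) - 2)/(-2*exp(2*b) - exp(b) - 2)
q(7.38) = -0.00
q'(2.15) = 0.18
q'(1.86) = 0.21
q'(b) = (4*exp(b) - 2)*(4*exp(2*b) + exp(b))/(-2*exp(2*b) - exp(b) - 2)^2 + 4*exp(b)/(-2*exp(2*b) - exp(b) - 2) = 2*((2*exp(b) - 1)*(4*exp(b) + 1) - 4*exp(2*b) - 2*exp(b) - 4)*exp(b)/(2*exp(2*b) + exp(b) + 2)^2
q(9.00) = 0.00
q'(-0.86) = -0.65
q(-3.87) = 0.95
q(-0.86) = 0.11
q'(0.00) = -0.40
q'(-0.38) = -0.61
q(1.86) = -0.26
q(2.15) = -0.20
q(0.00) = -0.40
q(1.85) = -0.26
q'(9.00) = 0.00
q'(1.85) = 0.21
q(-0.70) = 0.00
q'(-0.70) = -0.67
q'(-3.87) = -0.05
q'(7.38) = 0.00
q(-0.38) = -0.20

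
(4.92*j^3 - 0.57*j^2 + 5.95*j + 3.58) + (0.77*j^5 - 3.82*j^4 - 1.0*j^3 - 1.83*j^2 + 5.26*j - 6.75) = 0.77*j^5 - 3.82*j^4 + 3.92*j^3 - 2.4*j^2 + 11.21*j - 3.17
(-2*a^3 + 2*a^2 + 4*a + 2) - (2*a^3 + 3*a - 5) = -4*a^3 + 2*a^2 + a + 7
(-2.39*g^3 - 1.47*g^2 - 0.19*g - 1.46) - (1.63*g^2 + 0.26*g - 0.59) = -2.39*g^3 - 3.1*g^2 - 0.45*g - 0.87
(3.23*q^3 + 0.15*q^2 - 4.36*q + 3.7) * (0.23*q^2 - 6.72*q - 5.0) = 0.7429*q^5 - 21.6711*q^4 - 18.1608*q^3 + 29.4002*q^2 - 3.064*q - 18.5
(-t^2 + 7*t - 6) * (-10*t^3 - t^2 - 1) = 10*t^5 - 69*t^4 + 53*t^3 + 7*t^2 - 7*t + 6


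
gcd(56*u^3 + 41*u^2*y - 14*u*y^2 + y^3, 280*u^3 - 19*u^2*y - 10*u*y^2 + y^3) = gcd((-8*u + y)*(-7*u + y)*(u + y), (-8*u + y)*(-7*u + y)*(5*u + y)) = 56*u^2 - 15*u*y + y^2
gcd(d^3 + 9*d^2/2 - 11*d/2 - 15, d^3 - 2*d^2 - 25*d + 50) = d^2 + 3*d - 10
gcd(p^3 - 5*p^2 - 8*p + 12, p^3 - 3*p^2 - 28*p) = 1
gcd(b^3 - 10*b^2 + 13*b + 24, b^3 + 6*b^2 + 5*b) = b + 1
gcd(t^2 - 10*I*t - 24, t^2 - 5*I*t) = 1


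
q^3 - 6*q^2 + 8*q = q*(q - 4)*(q - 2)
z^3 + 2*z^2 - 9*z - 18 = (z - 3)*(z + 2)*(z + 3)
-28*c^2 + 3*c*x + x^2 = (-4*c + x)*(7*c + x)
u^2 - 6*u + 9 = (u - 3)^2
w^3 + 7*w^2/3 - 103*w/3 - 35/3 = (w - 5)*(w + 1/3)*(w + 7)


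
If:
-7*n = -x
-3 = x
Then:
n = -3/7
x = -3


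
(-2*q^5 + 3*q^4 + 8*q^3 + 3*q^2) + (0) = -2*q^5 + 3*q^4 + 8*q^3 + 3*q^2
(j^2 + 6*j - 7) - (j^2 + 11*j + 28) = -5*j - 35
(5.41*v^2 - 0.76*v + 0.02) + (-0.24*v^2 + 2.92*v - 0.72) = 5.17*v^2 + 2.16*v - 0.7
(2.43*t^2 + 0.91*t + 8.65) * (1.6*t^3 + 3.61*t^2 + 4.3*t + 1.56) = 3.888*t^5 + 10.2283*t^4 + 27.5741*t^3 + 38.9303*t^2 + 38.6146*t + 13.494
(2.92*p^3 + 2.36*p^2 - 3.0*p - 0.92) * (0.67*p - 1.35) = 1.9564*p^4 - 2.3608*p^3 - 5.196*p^2 + 3.4336*p + 1.242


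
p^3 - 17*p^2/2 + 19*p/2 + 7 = (p - 7)*(p - 2)*(p + 1/2)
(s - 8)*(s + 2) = s^2 - 6*s - 16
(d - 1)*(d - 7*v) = d^2 - 7*d*v - d + 7*v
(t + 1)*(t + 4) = t^2 + 5*t + 4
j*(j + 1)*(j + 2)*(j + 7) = j^4 + 10*j^3 + 23*j^2 + 14*j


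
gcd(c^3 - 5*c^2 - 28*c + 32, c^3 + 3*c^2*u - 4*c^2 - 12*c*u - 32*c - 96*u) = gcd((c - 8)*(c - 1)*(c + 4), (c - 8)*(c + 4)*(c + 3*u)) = c^2 - 4*c - 32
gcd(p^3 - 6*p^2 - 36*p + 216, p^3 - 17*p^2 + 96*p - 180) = p^2 - 12*p + 36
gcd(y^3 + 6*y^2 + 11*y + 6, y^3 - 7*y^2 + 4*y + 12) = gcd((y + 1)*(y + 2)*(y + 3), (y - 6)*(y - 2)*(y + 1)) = y + 1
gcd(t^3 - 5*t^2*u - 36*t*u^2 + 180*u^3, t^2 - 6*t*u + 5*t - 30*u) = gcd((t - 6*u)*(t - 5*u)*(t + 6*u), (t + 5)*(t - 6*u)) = t - 6*u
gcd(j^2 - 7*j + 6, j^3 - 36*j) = j - 6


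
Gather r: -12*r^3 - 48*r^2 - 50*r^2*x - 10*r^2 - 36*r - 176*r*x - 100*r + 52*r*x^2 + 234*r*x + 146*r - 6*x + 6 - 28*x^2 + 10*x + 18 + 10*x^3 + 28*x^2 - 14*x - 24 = -12*r^3 + r^2*(-50*x - 58) + r*(52*x^2 + 58*x + 10) + 10*x^3 - 10*x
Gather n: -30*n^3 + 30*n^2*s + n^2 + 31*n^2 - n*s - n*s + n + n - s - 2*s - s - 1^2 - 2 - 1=-30*n^3 + n^2*(30*s + 32) + n*(2 - 2*s) - 4*s - 4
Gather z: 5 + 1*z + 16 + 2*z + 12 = 3*z + 33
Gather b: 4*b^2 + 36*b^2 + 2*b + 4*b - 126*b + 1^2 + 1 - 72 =40*b^2 - 120*b - 70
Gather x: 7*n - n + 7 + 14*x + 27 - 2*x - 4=6*n + 12*x + 30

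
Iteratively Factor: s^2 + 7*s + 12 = (s + 4)*(s + 3)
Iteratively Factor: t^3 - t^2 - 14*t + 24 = (t - 2)*(t^2 + t - 12) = (t - 2)*(t + 4)*(t - 3)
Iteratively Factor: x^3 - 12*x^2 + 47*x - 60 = (x - 5)*(x^2 - 7*x + 12) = (x - 5)*(x - 4)*(x - 3)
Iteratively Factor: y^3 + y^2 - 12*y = (y + 4)*(y^2 - 3*y) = (y - 3)*(y + 4)*(y)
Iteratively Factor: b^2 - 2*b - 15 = (b + 3)*(b - 5)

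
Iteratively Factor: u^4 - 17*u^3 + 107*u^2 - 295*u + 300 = (u - 3)*(u^3 - 14*u^2 + 65*u - 100) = (u - 5)*(u - 3)*(u^2 - 9*u + 20) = (u - 5)^2*(u - 3)*(u - 4)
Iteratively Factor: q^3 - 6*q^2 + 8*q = (q - 4)*(q^2 - 2*q) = q*(q - 4)*(q - 2)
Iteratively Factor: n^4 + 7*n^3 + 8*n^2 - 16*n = (n + 4)*(n^3 + 3*n^2 - 4*n) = (n + 4)^2*(n^2 - n) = (n - 1)*(n + 4)^2*(n)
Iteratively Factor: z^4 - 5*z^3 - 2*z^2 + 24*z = (z - 4)*(z^3 - z^2 - 6*z) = (z - 4)*(z - 3)*(z^2 + 2*z) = (z - 4)*(z - 3)*(z + 2)*(z)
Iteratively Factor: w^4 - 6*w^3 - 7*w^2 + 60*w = (w + 3)*(w^3 - 9*w^2 + 20*w) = (w - 4)*(w + 3)*(w^2 - 5*w) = w*(w - 4)*(w + 3)*(w - 5)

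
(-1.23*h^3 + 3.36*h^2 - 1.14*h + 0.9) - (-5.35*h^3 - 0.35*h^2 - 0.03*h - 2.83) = 4.12*h^3 + 3.71*h^2 - 1.11*h + 3.73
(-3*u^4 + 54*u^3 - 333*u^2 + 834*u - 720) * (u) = -3*u^5 + 54*u^4 - 333*u^3 + 834*u^2 - 720*u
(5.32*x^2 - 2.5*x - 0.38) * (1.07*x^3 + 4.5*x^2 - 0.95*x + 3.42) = 5.6924*x^5 + 21.265*x^4 - 16.7106*x^3 + 18.8594*x^2 - 8.189*x - 1.2996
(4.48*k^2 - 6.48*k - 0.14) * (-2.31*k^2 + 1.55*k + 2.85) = -10.3488*k^4 + 21.9128*k^3 + 3.0474*k^2 - 18.685*k - 0.399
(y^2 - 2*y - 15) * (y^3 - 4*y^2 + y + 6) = y^5 - 6*y^4 - 6*y^3 + 64*y^2 - 27*y - 90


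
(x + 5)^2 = x^2 + 10*x + 25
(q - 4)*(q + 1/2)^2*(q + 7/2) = q^4 + q^3/2 - 57*q^2/4 - 113*q/8 - 7/2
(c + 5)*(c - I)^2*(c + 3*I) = c^4 + 5*c^3 + I*c^3 + 5*c^2 + 5*I*c^2 + 25*c - 3*I*c - 15*I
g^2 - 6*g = g*(g - 6)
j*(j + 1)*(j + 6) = j^3 + 7*j^2 + 6*j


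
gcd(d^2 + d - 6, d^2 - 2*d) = d - 2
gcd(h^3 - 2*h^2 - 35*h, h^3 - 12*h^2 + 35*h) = h^2 - 7*h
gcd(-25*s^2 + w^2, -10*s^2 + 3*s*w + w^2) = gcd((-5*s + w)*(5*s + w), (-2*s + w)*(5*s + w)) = 5*s + w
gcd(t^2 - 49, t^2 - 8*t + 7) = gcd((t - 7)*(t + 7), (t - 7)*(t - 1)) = t - 7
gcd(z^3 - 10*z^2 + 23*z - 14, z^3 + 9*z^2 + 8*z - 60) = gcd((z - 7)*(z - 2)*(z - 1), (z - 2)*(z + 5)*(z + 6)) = z - 2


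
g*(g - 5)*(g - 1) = g^3 - 6*g^2 + 5*g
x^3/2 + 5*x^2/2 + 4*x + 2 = (x/2 + 1)*(x + 1)*(x + 2)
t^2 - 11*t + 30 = (t - 6)*(t - 5)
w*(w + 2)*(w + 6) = w^3 + 8*w^2 + 12*w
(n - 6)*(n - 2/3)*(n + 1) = n^3 - 17*n^2/3 - 8*n/3 + 4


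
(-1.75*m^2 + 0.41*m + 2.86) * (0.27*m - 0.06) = -0.4725*m^3 + 0.2157*m^2 + 0.7476*m - 0.1716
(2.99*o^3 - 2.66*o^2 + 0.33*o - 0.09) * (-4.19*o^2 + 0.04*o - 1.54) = -12.5281*o^5 + 11.265*o^4 - 6.0937*o^3 + 4.4867*o^2 - 0.5118*o + 0.1386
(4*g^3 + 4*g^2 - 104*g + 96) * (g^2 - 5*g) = 4*g^5 - 16*g^4 - 124*g^3 + 616*g^2 - 480*g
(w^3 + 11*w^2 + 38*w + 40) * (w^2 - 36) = w^5 + 11*w^4 + 2*w^3 - 356*w^2 - 1368*w - 1440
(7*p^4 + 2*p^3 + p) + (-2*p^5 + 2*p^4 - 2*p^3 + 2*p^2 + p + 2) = -2*p^5 + 9*p^4 + 2*p^2 + 2*p + 2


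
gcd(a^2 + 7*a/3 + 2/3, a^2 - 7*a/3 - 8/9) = a + 1/3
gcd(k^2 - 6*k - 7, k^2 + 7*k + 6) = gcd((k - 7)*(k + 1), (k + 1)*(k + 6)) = k + 1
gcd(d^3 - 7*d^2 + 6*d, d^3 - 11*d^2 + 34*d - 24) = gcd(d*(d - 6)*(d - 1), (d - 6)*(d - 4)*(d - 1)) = d^2 - 7*d + 6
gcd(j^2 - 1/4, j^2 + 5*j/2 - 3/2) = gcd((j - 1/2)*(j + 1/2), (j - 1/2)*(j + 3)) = j - 1/2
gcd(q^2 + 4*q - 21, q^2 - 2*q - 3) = q - 3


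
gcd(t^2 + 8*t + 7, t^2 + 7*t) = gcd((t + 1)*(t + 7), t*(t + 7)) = t + 7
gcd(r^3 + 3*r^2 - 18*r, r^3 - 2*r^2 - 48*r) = r^2 + 6*r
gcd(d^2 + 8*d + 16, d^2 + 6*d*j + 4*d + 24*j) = d + 4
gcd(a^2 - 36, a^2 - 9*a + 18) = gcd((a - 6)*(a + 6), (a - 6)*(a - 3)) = a - 6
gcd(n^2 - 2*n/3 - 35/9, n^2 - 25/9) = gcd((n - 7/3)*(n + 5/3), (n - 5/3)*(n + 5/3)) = n + 5/3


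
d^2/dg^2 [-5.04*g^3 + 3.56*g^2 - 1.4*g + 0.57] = 7.12 - 30.24*g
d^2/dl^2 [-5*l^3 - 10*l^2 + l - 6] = -30*l - 20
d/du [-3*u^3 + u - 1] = 1 - 9*u^2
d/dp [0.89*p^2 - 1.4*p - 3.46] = 1.78*p - 1.4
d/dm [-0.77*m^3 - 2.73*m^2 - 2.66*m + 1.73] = -2.31*m^2 - 5.46*m - 2.66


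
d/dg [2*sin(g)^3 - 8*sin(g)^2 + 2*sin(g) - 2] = 2*(3*sin(g)^2 - 8*sin(g) + 1)*cos(g)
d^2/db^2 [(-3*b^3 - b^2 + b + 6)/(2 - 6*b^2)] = 17*(-9*b^2 - 1)/(27*b^6 - 27*b^4 + 9*b^2 - 1)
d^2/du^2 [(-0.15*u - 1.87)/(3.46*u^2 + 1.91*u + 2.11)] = (-(0.15*u + 1.87)*(6.92*u + 1.91)*(13.84*u + 3.82) + (3.114*u + 13.5134)*(3.46*u^2 + 1.91*u + 2.11))/(3.46*u^2 + 1.91*u + 2.11)^3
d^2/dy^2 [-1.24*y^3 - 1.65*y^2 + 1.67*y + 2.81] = -7.44*y - 3.3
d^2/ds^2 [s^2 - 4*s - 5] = 2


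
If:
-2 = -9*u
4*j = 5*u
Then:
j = 5/18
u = 2/9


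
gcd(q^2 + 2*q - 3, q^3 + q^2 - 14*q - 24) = q + 3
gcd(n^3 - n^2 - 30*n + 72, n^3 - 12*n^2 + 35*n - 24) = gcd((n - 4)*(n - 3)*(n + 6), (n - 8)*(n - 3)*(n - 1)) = n - 3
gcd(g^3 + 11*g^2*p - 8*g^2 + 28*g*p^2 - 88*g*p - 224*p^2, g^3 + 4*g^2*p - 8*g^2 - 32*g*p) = g^2 + 4*g*p - 8*g - 32*p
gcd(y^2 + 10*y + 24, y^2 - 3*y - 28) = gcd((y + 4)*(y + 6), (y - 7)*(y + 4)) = y + 4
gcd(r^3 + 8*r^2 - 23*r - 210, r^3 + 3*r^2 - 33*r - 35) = r^2 + 2*r - 35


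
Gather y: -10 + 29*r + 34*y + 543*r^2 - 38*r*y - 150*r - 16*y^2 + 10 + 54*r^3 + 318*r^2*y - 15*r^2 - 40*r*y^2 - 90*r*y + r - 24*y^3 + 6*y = 54*r^3 + 528*r^2 - 120*r - 24*y^3 + y^2*(-40*r - 16) + y*(318*r^2 - 128*r + 40)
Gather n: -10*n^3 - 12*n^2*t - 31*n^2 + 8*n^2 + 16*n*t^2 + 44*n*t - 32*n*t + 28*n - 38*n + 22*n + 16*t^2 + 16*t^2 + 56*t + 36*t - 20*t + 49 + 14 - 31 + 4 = -10*n^3 + n^2*(-12*t - 23) + n*(16*t^2 + 12*t + 12) + 32*t^2 + 72*t + 36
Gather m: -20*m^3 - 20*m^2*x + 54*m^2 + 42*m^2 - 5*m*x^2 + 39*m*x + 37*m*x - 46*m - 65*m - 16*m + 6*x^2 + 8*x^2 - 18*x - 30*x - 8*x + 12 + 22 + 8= -20*m^3 + m^2*(96 - 20*x) + m*(-5*x^2 + 76*x - 127) + 14*x^2 - 56*x + 42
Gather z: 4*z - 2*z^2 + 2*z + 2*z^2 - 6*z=0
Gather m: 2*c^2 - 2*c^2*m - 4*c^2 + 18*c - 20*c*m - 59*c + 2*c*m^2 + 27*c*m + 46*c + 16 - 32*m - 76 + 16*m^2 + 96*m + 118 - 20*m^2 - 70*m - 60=-2*c^2 + 5*c + m^2*(2*c - 4) + m*(-2*c^2 + 7*c - 6) - 2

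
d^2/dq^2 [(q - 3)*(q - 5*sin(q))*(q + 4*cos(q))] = 5*q^2*sin(q) - 4*q^2*cos(q) - 31*q*sin(q) + 40*q*sin(2*q) - 8*q*cos(q) + 6*q + 14*sin(q) - 120*sin(2*q) + 38*cos(q) - 40*cos(2*q) - 6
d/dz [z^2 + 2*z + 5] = 2*z + 2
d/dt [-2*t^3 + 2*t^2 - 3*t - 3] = -6*t^2 + 4*t - 3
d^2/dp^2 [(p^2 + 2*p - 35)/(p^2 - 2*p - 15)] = 8/(p^3 + 9*p^2 + 27*p + 27)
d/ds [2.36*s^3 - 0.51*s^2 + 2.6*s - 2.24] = 7.08*s^2 - 1.02*s + 2.6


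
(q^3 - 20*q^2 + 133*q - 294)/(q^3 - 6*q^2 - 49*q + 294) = (q - 7)/(q + 7)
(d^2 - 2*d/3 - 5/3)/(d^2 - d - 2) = (d - 5/3)/(d - 2)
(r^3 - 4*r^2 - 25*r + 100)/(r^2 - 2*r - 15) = (r^2 + r - 20)/(r + 3)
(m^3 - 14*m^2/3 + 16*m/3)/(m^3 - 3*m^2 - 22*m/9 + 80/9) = 3*m/(3*m + 5)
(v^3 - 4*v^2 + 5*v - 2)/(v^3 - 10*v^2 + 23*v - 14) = (v - 1)/(v - 7)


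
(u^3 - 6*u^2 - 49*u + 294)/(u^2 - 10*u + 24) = (u^2 - 49)/(u - 4)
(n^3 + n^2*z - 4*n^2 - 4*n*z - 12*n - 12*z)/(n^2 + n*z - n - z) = (n^2 - 4*n - 12)/(n - 1)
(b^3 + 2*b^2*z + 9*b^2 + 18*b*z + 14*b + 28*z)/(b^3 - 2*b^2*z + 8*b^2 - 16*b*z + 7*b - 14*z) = (-b^2 - 2*b*z - 2*b - 4*z)/(-b^2 + 2*b*z - b + 2*z)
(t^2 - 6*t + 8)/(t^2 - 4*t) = (t - 2)/t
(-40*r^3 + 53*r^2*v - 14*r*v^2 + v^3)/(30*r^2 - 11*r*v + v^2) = (-8*r^2 + 9*r*v - v^2)/(6*r - v)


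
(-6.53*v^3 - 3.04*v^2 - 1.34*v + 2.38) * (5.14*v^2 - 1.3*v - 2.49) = -33.5642*v^5 - 7.1366*v^4 + 13.3241*v^3 + 21.5448*v^2 + 0.242600000000001*v - 5.9262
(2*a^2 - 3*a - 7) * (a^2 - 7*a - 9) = 2*a^4 - 17*a^3 - 4*a^2 + 76*a + 63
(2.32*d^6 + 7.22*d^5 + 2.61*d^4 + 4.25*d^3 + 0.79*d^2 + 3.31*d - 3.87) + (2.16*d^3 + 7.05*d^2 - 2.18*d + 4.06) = 2.32*d^6 + 7.22*d^5 + 2.61*d^4 + 6.41*d^3 + 7.84*d^2 + 1.13*d + 0.19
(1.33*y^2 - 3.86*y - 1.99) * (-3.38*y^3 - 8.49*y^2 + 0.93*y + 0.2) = -4.4954*y^5 + 1.7551*y^4 + 40.7345*y^3 + 13.5713*y^2 - 2.6227*y - 0.398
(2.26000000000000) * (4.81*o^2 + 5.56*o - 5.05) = 10.8706*o^2 + 12.5656*o - 11.413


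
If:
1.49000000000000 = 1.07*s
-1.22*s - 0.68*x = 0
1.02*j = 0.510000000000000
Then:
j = 0.50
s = 1.39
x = -2.50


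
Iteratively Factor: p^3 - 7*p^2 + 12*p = (p - 4)*(p^2 - 3*p) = (p - 4)*(p - 3)*(p)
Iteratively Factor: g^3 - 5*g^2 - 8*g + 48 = (g - 4)*(g^2 - g - 12) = (g - 4)*(g + 3)*(g - 4)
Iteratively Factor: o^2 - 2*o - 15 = (o - 5)*(o + 3)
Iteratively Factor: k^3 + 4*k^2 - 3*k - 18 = (k - 2)*(k^2 + 6*k + 9) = (k - 2)*(k + 3)*(k + 3)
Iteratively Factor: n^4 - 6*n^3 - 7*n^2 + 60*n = (n)*(n^3 - 6*n^2 - 7*n + 60) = n*(n - 5)*(n^2 - n - 12) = n*(n - 5)*(n + 3)*(n - 4)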